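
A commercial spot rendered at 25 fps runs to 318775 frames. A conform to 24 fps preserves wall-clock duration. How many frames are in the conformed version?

Target frames = source frames × (target rate / source rate) = 318775 × (24)/(25) = 318775 × 24/25 = 306024.

306024 frames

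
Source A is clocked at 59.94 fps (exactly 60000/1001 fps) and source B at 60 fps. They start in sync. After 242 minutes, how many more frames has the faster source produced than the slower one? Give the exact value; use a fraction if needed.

242 min = 14520 s.
A emits 60000/1001 × 14520 = 79200000/91 frames; B emits 60 × 14520 = 871200.
Difference = 79200/91 frames (≈ 870.3297); B is ahead of A.

79200/91 frames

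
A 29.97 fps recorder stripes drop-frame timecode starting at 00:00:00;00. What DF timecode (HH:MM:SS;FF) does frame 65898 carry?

Ten DF minutes hold 17982 frames, so frame 65898 lies in block 3 (frames 53946–71927) with 11952 frames into that block.
The block's first minute is 1800 frames and the rest 1798 each; 11952 frames reaches minute 6, so 3 × 18 + 6 × 2 = 66 labels have been skipped so far.
Adding those back, label number 65898 + 66 = 65964 at 30 labels/s is 2198 s + 24 f = 0 h 36 min 38 s frame 24, i.e. 00:36:38;24.

00:36:38;24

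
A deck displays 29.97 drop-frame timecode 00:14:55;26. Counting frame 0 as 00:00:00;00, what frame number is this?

Complete 10-minute blocks: 1, each 17982 frames → 17982.
Remaining 4 whole minutes in the current block: 1800 + 3 × 1798 = 7194 frames.
Within the current minute: 55 × 30 + 26 − 2 = 1674 (labels ;00/;01 skipped at this minute). Total = 17982 + 7194 + 1674 = 26850.

26850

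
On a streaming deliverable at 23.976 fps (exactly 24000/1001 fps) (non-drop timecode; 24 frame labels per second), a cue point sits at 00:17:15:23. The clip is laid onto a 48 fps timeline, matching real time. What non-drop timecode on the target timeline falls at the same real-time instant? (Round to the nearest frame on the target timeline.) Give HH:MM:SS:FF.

00:17:17:00

Source frame index: (0×3600 + 17×60 + 15) × 24 + 23 = 24863.
Real time: 24863 / (24000/1001) = 24887863/24000 s.
Target frame: (24887863/24000) × (48) = 24887863/500 ≈ 49775.726 → 49776.
At 48 labels/s: frame 49776 → 00:17:17:00.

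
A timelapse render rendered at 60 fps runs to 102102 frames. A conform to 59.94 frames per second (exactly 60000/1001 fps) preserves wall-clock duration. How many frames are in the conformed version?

Target frames = source frames × (target rate / source rate) = 102102 × (60000/1001)/(60) = 102102 × 1000/1001 = 102000.

102000 frames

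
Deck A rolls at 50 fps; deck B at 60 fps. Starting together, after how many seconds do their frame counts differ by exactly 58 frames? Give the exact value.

5.8 seconds

The gap grows by |60 − 50| = 10 frames per second.
Time for a 58-frame gap: 58 ÷ (10) = 5.8 s.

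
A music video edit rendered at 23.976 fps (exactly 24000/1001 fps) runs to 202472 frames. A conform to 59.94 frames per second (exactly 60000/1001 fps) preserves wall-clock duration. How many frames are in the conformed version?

Target frames = source frames × (target rate / source rate) = 202472 × (60000/1001)/(24000/1001) = 202472 × 5/2 = 506180.

506180 frames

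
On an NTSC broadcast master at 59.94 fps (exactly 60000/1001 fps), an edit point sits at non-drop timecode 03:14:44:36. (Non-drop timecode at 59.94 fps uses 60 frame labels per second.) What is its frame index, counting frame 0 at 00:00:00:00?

701076

Total seconds to the label: (3 × 3600 + 14 × 60 + 44) = 11684.
Frame index = 11684 × 60 + 36 = 701076.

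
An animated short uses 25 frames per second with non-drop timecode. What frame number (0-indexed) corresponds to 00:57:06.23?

85673

Total seconds to the label: (0 × 3600 + 57 × 60 + 6) = 3426.
Frame index = 3426 × 25 + 23 = 85673.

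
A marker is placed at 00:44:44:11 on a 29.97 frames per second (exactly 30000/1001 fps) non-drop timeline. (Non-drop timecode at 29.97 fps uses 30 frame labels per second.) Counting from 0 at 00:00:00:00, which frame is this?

80531

Total seconds to the label: (0 × 3600 + 44 × 60 + 44) = 2684.
Frame index = 2684 × 30 + 11 = 80531.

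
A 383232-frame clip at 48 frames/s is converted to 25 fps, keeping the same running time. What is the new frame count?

199600 frames

Target frames = source frames × (target rate / source rate) = 383232 × (25)/(48) = 383232 × 25/48 = 199600.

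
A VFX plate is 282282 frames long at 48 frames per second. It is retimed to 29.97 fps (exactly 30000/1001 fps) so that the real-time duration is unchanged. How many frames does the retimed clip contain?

176250 frames

Target frames = source frames × (target rate / source rate) = 282282 × (30000/1001)/(48) = 282282 × 625/1001 = 176250.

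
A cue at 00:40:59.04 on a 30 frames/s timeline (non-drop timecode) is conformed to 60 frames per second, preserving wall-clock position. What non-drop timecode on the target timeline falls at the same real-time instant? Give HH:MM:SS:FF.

00:40:59:08

Source frame index: (0×3600 + 40×60 + 59) × 30 + 4 = 73774.
Real time: 73774 / (30) = 36887/15 s.
Target frame: (36887/15) × (60) = 147548.
At 60 labels/s: frame 147548 → 00:40:59:08.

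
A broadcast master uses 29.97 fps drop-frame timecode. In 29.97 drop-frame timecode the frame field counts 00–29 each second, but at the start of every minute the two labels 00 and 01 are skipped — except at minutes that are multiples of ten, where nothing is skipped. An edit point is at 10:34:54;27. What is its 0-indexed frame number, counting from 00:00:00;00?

Complete 10-minute blocks: 63, each 17982 frames → 1132866.
Remaining 4 whole minutes in the current block: 1800 + 3 × 1798 = 7194 frames.
Within the current minute: 54 × 30 + 27 − 2 = 1645 (labels ;00/;01 skipped at this minute). Total = 1132866 + 7194 + 1645 = 1141705.

1141705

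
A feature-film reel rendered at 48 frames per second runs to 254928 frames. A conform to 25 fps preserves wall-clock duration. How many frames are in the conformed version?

132775 frames

Target frames = source frames × (target rate / source rate) = 254928 × (25)/(48) = 254928 × 25/48 = 132775.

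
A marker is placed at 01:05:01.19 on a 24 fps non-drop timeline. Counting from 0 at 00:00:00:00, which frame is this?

93643

Total seconds to the label: (1 × 3600 + 5 × 60 + 1) = 3901.
Frame index = 3901 × 24 + 19 = 93643.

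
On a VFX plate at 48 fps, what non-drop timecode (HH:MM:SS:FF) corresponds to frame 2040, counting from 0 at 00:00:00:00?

00:00:42:24

2040 ÷ 48 = 42 full seconds, remainder 24 frames.
42 s = 0 h 0 min 42 s.
Timecode: 00:00:42:24.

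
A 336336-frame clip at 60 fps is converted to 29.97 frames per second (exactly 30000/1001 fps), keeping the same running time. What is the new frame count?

168000 frames

Target frames = source frames × (target rate / source rate) = 336336 × (30000/1001)/(60) = 336336 × 500/1001 = 168000.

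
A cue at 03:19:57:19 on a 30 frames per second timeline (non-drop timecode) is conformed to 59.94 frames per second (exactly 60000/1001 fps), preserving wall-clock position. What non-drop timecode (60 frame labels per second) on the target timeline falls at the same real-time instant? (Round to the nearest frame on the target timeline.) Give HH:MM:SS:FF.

Source frame index: (3×3600 + 19×60 + 57) × 30 + 19 = 359929.
Real time: 359929 / (30) = 359929/30 s.
Target frame: (359929/30) × (60000/1001) = 719858000/1001 ≈ 719138.861 → 719139.
At 60 labels/s: frame 719139 → 03:19:45:39.

03:19:45:39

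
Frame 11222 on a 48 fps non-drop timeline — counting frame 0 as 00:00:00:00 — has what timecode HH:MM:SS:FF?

11222 ÷ 48 = 233 full seconds, remainder 38 frames.
233 s = 0 h 3 min 53 s.
Timecode: 00:03:53:38.

00:03:53:38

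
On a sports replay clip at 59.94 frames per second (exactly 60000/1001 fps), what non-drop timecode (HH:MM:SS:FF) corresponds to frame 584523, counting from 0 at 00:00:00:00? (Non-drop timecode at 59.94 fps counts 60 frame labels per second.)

02:42:22:03

584523 ÷ 60 = 9742 full seconds, remainder 3 frames.
9742 s = 2 h 42 min 22 s.
Timecode: 02:42:22:03.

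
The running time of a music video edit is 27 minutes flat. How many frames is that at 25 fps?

40500 frames

27 min = 1620 s.
Frames = 1620 × 25 = 40500.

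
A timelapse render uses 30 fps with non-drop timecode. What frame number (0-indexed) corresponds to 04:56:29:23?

Total seconds to the label: (4 × 3600 + 56 × 60 + 29) = 17789.
Frame index = 17789 × 30 + 23 = 533693.

frame 533693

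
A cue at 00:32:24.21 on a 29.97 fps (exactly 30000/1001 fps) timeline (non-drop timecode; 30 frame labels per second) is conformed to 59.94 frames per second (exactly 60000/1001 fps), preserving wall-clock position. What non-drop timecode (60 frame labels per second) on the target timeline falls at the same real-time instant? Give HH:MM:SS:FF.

00:32:24:42

Source frame index: (0×3600 + 32×60 + 24) × 30 + 21 = 58341.
Real time: 58341 / (30000/1001) = 19466447/10000 s.
Target frame: (19466447/10000) × (60000/1001) = 116682.
At 60 labels/s: frame 116682 → 00:32:24:42.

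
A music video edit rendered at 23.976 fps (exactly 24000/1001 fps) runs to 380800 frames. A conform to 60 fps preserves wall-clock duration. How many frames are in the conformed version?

Target frames = source frames × (target rate / source rate) = 380800 × (60)/(24000/1001) = 380800 × 1001/400 = 952952.

952952 frames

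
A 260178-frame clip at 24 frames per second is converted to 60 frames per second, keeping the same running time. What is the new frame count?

650445 frames

Target frames = source frames × (target rate / source rate) = 260178 × (60)/(24) = 260178 × 5/2 = 650445.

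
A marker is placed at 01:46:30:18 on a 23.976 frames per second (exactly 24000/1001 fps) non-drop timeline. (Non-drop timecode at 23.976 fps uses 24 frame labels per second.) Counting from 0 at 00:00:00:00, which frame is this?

frame 153378

Total seconds to the label: (1 × 3600 + 46 × 60 + 30) = 6390.
Frame index = 6390 × 24 + 18 = 153378.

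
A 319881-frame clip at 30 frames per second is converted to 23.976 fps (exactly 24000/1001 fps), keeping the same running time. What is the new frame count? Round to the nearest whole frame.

255649 frames

Frames at target rate = 319881 × (24000/1001) / (30) = 255904800/1001 ≈ 255649.151.
Nearest whole frame: 255649.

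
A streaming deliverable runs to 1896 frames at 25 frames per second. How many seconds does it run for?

75.84 seconds

Running time = 1896 / (25) = 75.84 s.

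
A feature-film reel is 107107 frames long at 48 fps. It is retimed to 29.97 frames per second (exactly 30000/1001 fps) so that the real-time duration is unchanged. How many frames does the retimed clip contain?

66875 frames

Target frames = source frames × (target rate / source rate) = 107107 × (30000/1001)/(48) = 107107 × 625/1001 = 66875.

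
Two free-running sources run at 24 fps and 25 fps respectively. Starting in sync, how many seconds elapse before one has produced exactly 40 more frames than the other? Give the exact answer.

The gap grows by |25 − 24| = 1 frame per second.
Time for a 40-frame gap: 40 ÷ (1) = 40 s.

40 seconds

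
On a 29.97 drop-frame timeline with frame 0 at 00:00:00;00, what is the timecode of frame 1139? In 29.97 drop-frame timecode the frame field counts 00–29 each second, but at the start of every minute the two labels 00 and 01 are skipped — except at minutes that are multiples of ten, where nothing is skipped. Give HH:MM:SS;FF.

Ten DF minutes hold 17982 frames, so frame 1139 lies in block 0 (frames 0–17981) with 1139 frames into that block.
The block's first minute is 1800 frames and the rest 1798 each; 1139 frames reaches minute 0, so 0 × 18 + 0 × 2 = 0 labels have been skipped so far.
Adding those back, label number 1139 + 0 = 1139 at 30 labels/s is 37 s + 29 f = 0 h 0 min 37 s frame 29, i.e. 00:00:37;29.

00:00:37;29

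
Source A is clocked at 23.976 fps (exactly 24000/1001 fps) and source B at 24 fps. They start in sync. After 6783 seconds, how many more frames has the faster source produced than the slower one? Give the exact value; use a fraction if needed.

23256/143 frames

A emits 24000/1001 × 6783 = 23256000/143 frames; B emits 24 × 6783 = 162792.
Difference = 23256/143 frames (≈ 162.6294); B is ahead of A.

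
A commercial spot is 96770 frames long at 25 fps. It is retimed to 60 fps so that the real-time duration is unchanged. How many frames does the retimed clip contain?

Target frames = source frames × (target rate / source rate) = 96770 × (60)/(25) = 96770 × 12/5 = 232248.

232248 frames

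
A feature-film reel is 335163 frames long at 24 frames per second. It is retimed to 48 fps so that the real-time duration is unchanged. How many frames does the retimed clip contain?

Frames at target rate = 335163 × (48) / (24) = 670326.

670326 frames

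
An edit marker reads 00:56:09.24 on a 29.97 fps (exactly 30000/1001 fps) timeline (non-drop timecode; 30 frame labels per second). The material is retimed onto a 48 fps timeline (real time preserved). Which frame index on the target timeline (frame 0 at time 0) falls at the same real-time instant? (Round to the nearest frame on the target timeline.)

Source frame index: (0×3600 + 56×60 + 9) × 30 + 24 = 101094.
Real time: 101094 / (30000/1001) = 16865849/5000 s.
Target frame: (16865849/5000) × (48) = 101195094/625 ≈ 161912.150 → 161912.

frame 161912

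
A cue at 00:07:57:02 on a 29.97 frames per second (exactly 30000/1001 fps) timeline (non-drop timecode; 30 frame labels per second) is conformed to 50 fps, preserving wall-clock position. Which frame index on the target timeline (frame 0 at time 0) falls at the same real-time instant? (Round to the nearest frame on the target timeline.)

frame 23877

Source frame index: (0×3600 + 7×60 + 57) × 30 + 2 = 14312.
Real time: 14312 / (30000/1001) = 1790789/3750 s.
Target frame: (1790789/3750) × (50) = 1790789/75 ≈ 23877.187 → 23877.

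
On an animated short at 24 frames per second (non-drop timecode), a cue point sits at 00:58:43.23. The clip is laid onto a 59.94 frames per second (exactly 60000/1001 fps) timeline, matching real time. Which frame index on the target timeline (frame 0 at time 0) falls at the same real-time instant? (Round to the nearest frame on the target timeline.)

frame 211226

Source frame index: (0×3600 + 58×60 + 43) × 24 + 23 = 84575.
Real time: 84575 / (24) = 84575/24 s.
Target frame: (84575/24) × (60000/1001) = 211437500/1001 ≈ 211226.274 → 211226.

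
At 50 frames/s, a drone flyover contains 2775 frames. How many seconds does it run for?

Running time = 2775 / (50) = 55.5 s.

55.5 seconds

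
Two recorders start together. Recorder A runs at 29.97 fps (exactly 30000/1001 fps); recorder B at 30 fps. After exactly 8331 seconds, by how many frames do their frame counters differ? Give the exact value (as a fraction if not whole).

A emits 30000/1001 × 8331 = 249930000/1001 frames; B emits 30 × 8331 = 249930.
Difference = 249930/1001 frames (≈ 249.6803); B is ahead of A.

249930/1001 frames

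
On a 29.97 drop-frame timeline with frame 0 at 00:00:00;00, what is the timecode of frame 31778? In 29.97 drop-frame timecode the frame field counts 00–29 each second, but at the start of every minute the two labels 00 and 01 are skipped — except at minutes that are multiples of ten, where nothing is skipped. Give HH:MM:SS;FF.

Each 10-minute DF block holds 10 × 60 × 30 − 9 × 2 = 17982 frames. 31778 ÷ 17982 → 1 full block, remainder 13796.
Within the partial block the first minute is 1800 frames and each further minute 1798, so 7 further minute boundaries passed. Total skipped labels = 18 × 1 + 2 × 7 = 32.
Non-drop label index = 31778 + 32 = 31810; at 30 labels/s that is 00:17:40:10, i.e. DF 00:17:40;10.

00:17:40;10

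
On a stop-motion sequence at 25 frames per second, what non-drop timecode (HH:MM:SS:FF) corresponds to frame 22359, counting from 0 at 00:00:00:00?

00:14:54:09

22359 ÷ 25 = 894 full seconds, remainder 9 frames.
894 s = 0 h 14 min 54 s.
Timecode: 00:14:54:09.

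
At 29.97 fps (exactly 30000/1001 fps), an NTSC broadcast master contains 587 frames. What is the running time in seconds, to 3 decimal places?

19.586 seconds

Running time = 587 × 1001/30000 = 587587/30000 s ≈ 19.586 s.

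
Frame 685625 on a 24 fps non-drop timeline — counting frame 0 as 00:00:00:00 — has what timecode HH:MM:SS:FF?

07:56:07:17

685625 ÷ 24 = 28567 full seconds, remainder 17 frames.
28567 s = 7 h 56 min 7 s.
Timecode: 07:56:07:17.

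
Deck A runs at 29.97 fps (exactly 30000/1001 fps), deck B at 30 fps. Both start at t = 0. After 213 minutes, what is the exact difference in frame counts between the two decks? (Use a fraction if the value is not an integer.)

213 min = 12780 s.
A emits 30000/1001 × 12780 = 383400000/1001 frames; B emits 30 × 12780 = 383400.
Difference = 383400/1001 frames (≈ 383.0170); B is ahead of A.

383400/1001 frames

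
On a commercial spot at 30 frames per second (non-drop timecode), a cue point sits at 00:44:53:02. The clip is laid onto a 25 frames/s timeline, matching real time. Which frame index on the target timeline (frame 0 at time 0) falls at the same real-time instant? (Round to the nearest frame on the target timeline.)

Source frame index: (0×3600 + 44×60 + 53) × 30 + 2 = 80792.
Real time: 80792 / (30) = 40396/15 s.
Target frame: (40396/15) × (25) = 201980/3 ≈ 67326.667 → 67327.

frame 67327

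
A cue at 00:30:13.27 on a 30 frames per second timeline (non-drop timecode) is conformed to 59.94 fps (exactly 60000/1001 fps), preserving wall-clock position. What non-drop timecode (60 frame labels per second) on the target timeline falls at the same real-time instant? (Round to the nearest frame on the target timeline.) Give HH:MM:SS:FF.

Source frame index: (0×3600 + 30×60 + 13) × 30 + 27 = 54417.
Real time: 54417 / (30) = 18139/10 s.
Target frame: (18139/10) × (60000/1001) = 9894000/91 ≈ 108725.275 → 108725.
At 60 labels/s: frame 108725 → 00:30:12:05.

00:30:12:05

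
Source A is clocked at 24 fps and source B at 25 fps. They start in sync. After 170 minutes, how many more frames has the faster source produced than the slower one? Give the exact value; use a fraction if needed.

10200 frames

170 min = 10200 s.
A emits 24 × 10200 = 244800 frames; B emits 25 × 10200 = 255000.
Difference = 10200 frames; B is ahead of A.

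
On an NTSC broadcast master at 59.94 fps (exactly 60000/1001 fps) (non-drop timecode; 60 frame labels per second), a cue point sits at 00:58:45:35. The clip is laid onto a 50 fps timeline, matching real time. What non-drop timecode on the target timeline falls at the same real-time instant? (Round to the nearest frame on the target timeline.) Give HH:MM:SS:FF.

00:58:49:05

Source frame index: (0×3600 + 58×60 + 45) × 60 + 35 = 211535.
Real time: 211535 / (60000/1001) = 42349307/12000 s.
Target frame: (42349307/12000) × (50) = 42349307/240 ≈ 176455.446 → 176455.
At 50 labels/s: frame 176455 → 00:58:49:05.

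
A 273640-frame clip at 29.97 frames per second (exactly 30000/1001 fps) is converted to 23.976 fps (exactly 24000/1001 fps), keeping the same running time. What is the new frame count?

218912 frames

Target frames = source frames × (target rate / source rate) = 273640 × (24000/1001)/(30000/1001) = 273640 × 4/5 = 218912.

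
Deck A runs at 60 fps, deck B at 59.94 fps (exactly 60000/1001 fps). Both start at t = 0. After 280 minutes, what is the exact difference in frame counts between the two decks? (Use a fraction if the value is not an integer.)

280 min = 16800 s.
A emits 60 × 16800 = 1008000 frames; B emits 60000/1001 × 16800 = 144000000/143.
Difference = 144000/143 frames (≈ 1006.9930); B is behind A.

144000/143 frames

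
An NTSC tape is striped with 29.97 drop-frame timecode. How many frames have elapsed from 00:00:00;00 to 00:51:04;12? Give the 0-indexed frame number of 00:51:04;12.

91840

As if non-drop at 30 labels/s: (0 × 3600 + 51 × 60 + 4) × 30 + 12 = 91932.
Minute boundaries passed: 51; those not divisible by 10: 51 − 5 = 46; dropped labels = 2 × 46 = 92.
Actual frame index = 91932 − 92 = 91840.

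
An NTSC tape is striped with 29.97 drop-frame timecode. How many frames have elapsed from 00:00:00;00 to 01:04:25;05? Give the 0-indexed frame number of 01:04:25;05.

Complete 10-minute blocks: 6, each 17982 frames → 107892.
Remaining 4 whole minutes in the current block: 1800 + 3 × 1798 = 7194 frames.
Within the current minute: 25 × 30 + 5 − 2 = 753 (labels ;00/;01 skipped at this minute). Total = 107892 + 7194 + 753 = 115839.

115839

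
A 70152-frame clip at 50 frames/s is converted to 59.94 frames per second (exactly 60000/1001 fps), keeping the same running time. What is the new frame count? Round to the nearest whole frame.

Frames at target rate = 70152 × (60000/1001) / (50) = 84182400/1001 ≈ 84098.302.
Nearest whole frame: 84098.

84098 frames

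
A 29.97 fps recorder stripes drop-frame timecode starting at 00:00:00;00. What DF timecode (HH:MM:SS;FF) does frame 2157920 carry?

20:00:02;20

Ten DF minutes hold 17982 frames, so frame 2157920 lies in block 120 (frames 2157840–2175821) with 80 frames into that block.
The block's first minute is 1800 frames and the rest 1798 each; 80 frames reaches minute 0, so 120 × 18 + 0 × 2 = 2160 labels have been skipped so far.
Adding those back, label number 2157920 + 2160 = 2160080 at 30 labels/s is 72002 s + 20 f = 20 h 0 min 2 s frame 20, i.e. 20:00:02;20.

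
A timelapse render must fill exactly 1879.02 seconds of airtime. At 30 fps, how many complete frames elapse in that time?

56370 frames

Frames = 1879.02 × 30 = 281853/5 ≈ 56370.6000.
Complete frames: 56370.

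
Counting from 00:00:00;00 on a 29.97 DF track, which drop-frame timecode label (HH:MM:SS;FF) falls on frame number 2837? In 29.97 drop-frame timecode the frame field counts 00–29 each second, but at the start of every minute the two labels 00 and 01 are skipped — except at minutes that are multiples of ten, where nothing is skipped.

00:01:34;19

Ten DF minutes hold 17982 frames, so frame 2837 lies in block 0 (frames 0–17981) with 2837 frames into that block.
The block's first minute is 1800 frames and the rest 1798 each; 2837 frames reaches minute 1, so 0 × 18 + 1 × 2 = 2 labels have been skipped so far.
Adding those back, label number 2837 + 2 = 2839 at 30 labels/s is 94 s + 19 f = 0 h 1 min 34 s frame 19, i.e. 00:01:34;19.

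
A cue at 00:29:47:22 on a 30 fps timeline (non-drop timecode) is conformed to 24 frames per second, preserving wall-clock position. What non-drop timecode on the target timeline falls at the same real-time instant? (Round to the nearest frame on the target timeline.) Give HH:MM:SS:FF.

00:29:47:18

Source frame index: (0×3600 + 29×60 + 47) × 30 + 22 = 53632.
Real time: 53632 / (30) = 26816/15 s.
Target frame: (26816/15) × (24) = 214528/5 ≈ 42905.600 → 42906.
At 24 labels/s: frame 42906 → 00:29:47:18.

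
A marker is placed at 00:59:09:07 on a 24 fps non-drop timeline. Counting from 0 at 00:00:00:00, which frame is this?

85183

Total seconds to the label: (0 × 3600 + 59 × 60 + 9) = 3549.
Frame index = 3549 × 24 + 7 = 85183.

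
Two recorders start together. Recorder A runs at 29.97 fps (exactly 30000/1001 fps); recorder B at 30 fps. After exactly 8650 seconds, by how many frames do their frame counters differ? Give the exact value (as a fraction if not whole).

A emits 30000/1001 × 8650 = 259500000/1001 frames; B emits 30 × 8650 = 259500.
Difference = 259500/1001 frames (≈ 259.2408); B is ahead of A.

259500/1001 frames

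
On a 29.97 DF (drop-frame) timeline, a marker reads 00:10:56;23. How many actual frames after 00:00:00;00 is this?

19685

Complete 10-minute blocks: 1, each 17982 frames → 17982.
Remaining 0 whole minutes in the current block: 0 frames.
Within the current minute: 56 × 30 + 23 = 1703. Total = 17982 + 0 + 1703 = 19685.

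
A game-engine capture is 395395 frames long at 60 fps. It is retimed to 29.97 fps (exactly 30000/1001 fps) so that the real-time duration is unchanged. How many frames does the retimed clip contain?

197500 frames

Target frames = source frames × (target rate / source rate) = 395395 × (30000/1001)/(60) = 395395 × 500/1001 = 197500.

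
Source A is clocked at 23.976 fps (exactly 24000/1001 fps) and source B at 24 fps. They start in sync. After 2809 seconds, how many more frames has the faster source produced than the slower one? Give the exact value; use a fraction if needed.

A emits 24000/1001 × 2809 = 67416000/1001 frames; B emits 24 × 2809 = 67416.
Difference = 67416/1001 frames (≈ 67.3487); B is ahead of A.

67416/1001 frames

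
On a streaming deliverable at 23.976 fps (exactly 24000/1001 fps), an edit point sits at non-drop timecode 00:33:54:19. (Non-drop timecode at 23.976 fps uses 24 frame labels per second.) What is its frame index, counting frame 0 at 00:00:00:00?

frame 48835

Total seconds to the label: (0 × 3600 + 33 × 60 + 54) = 2034.
Frame index = 2034 × 24 + 19 = 48835.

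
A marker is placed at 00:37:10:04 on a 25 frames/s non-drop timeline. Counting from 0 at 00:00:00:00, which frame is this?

55754

Total seconds to the label: (0 × 3600 + 37 × 60 + 10) = 2230.
Frame index = 2230 × 25 + 4 = 55754.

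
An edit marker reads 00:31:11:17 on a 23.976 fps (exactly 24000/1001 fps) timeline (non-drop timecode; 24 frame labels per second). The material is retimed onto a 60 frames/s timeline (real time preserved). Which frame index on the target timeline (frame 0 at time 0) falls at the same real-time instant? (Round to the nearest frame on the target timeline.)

frame 112415

Source frame index: (0×3600 + 31×60 + 11) × 24 + 17 = 44921.
Real time: 44921 / (24000/1001) = 44965921/24000 s.
Target frame: (44965921/24000) × (60) = 44965921/400 ≈ 112414.803 → 112415.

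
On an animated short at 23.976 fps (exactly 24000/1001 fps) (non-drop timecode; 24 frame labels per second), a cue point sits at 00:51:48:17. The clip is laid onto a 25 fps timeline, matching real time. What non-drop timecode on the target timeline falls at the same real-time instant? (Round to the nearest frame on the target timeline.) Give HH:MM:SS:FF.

00:51:51:20

Source frame index: (0×3600 + 51×60 + 48) × 24 + 17 = 74609.
Real time: 74609 / (24000/1001) = 74683609/24000 s.
Target frame: (74683609/24000) × (25) = 74683609/960 ≈ 77795.426 → 77795.
At 25 labels/s: frame 77795 → 00:51:51:20.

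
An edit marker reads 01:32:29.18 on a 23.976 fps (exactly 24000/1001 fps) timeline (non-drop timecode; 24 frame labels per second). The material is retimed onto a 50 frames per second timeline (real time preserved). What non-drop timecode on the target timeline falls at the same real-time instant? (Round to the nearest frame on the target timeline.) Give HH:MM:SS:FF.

01:32:35:15

Source frame index: (1×3600 + 32×60 + 29) × 24 + 18 = 133194.
Real time: 133194 / (24000/1001) = 22221199/4000 s.
Target frame: (22221199/4000) × (50) = 22221199/80 ≈ 277764.987 → 277765.
At 50 labels/s: frame 277765 → 01:32:35:15.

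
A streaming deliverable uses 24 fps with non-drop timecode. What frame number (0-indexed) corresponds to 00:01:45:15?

frame 2535

Total seconds to the label: (0 × 3600 + 1 × 60 + 45) = 105.
Frame index = 105 × 24 + 15 = 2535.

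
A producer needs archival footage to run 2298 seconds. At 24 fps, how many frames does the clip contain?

Frames = 2298 × 24 = 55152.

55152 frames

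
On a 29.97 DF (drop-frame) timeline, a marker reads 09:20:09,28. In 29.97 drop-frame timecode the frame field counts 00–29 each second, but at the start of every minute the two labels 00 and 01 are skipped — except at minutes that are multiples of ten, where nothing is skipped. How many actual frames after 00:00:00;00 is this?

Complete 10-minute blocks: 56, each 17982 frames → 1006992.
Remaining 0 whole minutes in the current block: 0 frames.
Within the current minute: 9 × 30 + 28 = 298. Total = 1006992 + 0 + 298 = 1007290.

1007290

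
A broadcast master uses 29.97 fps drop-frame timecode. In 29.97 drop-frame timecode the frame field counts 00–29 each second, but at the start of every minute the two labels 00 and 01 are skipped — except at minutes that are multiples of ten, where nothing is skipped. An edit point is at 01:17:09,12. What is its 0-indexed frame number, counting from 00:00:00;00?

Complete 10-minute blocks: 7, each 17982 frames → 125874.
Remaining 7 whole minutes in the current block: 1800 + 6 × 1798 = 12588 frames.
Within the current minute: 9 × 30 + 12 − 2 = 280 (labels ;00/;01 skipped at this minute). Total = 125874 + 12588 + 280 = 138742.

138742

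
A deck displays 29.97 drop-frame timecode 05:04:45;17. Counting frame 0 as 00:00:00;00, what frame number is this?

548019

As if non-drop at 30 labels/s: (5 × 3600 + 4 × 60 + 45) × 30 + 17 = 548567.
Minute boundaries passed: 304; those not divisible by 10: 304 − 30 = 274; dropped labels = 2 × 274 = 548.
Actual frame index = 548567 − 548 = 548019.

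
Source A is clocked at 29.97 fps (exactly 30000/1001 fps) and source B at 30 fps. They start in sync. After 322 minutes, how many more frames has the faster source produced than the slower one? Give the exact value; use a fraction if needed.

322 min = 19320 s.
A emits 30000/1001 × 19320 = 82800000/143 frames; B emits 30 × 19320 = 579600.
Difference = 82800/143 frames (≈ 579.0210); B is ahead of A.

82800/143 frames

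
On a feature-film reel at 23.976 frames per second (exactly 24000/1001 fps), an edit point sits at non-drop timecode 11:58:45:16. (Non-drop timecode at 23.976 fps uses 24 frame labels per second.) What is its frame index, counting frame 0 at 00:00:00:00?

frame 1035016

Total seconds to the label: (11 × 3600 + 58 × 60 + 45) = 43125.
Frame index = 43125 × 24 + 16 = 1035016.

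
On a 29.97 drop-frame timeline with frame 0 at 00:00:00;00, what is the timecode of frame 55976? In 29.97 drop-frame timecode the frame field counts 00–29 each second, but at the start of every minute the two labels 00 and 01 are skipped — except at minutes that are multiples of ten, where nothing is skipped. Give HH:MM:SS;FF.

00:31:07;22

Each 10-minute DF block holds 10 × 60 × 30 − 9 × 2 = 17982 frames. 55976 ÷ 17982 → 3 full blocks, remainder 2030.
Within the partial block the first minute is 1800 frames and each further minute 1798, so 1 further minute boundary passed. Total skipped labels = 18 × 3 + 2 × 1 = 56.
Non-drop label index = 55976 + 56 = 56032; at 30 labels/s that is 00:31:07:22, i.e. DF 00:31:07;22.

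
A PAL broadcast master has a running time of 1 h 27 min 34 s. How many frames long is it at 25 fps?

131350 frames

1 h 27 min 34 s = 5254 s.
Frames = 5254 × 25 = 131350.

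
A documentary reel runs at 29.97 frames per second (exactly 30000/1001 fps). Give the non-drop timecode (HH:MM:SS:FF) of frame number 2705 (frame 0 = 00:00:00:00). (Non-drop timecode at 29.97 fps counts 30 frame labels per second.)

2705 ÷ 30 = 90 full seconds, remainder 5 frames.
90 s = 0 h 1 min 30 s.
Timecode: 00:01:30:05.

00:01:30:05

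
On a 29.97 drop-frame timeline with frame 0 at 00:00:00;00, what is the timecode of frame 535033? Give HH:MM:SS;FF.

04:57:32;09

Each 10-minute DF block holds 10 × 60 × 30 − 9 × 2 = 17982 frames. 535033 ÷ 17982 → 29 full blocks, remainder 13555.
Within the partial block the first minute is 1800 frames and each further minute 1798, so 7 further minute boundaries passed. Total skipped labels = 18 × 29 + 2 × 7 = 536.
Non-drop label index = 535033 + 536 = 535569; at 30 labels/s that is 04:57:32:09, i.e. DF 04:57:32;09.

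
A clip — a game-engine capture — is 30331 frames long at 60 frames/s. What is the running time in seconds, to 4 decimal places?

Running time = 30331 × 1/60 = 30331/60 s ≈ 505.5167 s.

505.5167 seconds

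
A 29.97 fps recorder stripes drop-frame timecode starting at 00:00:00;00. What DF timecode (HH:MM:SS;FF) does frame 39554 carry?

00:21:59;22

Ten DF minutes hold 17982 frames, so frame 39554 lies in block 2 (frames 35964–53945) with 3590 frames into that block.
The block's first minute is 1800 frames and the rest 1798 each; 3590 frames reaches minute 1, so 2 × 18 + 1 × 2 = 38 labels have been skipped so far.
Adding those back, label number 39554 + 38 = 39592 at 30 labels/s is 1319 s + 22 f = 0 h 21 min 59 s frame 22, i.e. 00:21:59;22.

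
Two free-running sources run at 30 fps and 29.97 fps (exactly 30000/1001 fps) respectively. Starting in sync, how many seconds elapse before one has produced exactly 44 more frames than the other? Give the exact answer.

22022/15 seconds

The gap grows by |30000/1001 − 30| = 30/1001 frames per second.
Time for a 44-frame gap: 44 ÷ (30/1001) = 22022/15 s.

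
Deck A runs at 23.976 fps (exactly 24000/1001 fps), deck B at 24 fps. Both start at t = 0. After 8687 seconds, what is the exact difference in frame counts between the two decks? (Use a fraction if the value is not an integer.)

29784/143 frames

A emits 24000/1001 × 8687 = 29784000/143 frames; B emits 24 × 8687 = 208488.
Difference = 29784/143 frames (≈ 208.2797); B is ahead of A.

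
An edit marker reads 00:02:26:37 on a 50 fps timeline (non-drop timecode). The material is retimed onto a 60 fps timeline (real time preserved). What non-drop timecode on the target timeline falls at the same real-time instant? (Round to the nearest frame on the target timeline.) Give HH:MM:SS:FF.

00:02:26:44

Source frame index: (0×3600 + 2×60 + 26) × 50 + 37 = 7337.
Real time: 7337 / (50) = 7337/50 s.
Target frame: (7337/50) × (60) = 44022/5 ≈ 8804.400 → 8804.
At 60 labels/s: frame 8804 → 00:02:26:44.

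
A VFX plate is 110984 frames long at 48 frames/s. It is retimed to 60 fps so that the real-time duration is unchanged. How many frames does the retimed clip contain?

Target frames = source frames × (target rate / source rate) = 110984 × (60)/(48) = 110984 × 5/4 = 138730.

138730 frames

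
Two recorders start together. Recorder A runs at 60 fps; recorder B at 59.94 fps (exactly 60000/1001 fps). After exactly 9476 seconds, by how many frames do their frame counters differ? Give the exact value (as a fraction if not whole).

A emits 60 × 9476 = 568560 frames; B emits 60000/1001 × 9476 = 568560000/1001.
Difference = 568560/1001 frames (≈ 567.9920); B is behind A.

568560/1001 frames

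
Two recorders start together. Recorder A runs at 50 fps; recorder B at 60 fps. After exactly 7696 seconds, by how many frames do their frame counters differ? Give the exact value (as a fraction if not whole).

76960 frames

A emits 50 × 7696 = 384800 frames; B emits 60 × 7696 = 461760.
Difference = 76960 frames; B is ahead of A.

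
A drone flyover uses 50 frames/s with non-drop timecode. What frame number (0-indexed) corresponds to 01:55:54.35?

Total seconds to the label: (1 × 3600 + 55 × 60 + 54) = 6954.
Frame index = 6954 × 50 + 35 = 347735.

347735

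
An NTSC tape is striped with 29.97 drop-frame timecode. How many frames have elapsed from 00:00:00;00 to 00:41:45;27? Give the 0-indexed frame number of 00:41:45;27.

Complete 10-minute blocks: 4, each 17982 frames → 71928.
Remaining 1 whole minute in the current block: 1800 + 0 × 1798 = 1800 frames.
Within the current minute: 45 × 30 + 27 − 2 = 1375 (labels ;00/;01 skipped at this minute). Total = 71928 + 1800 + 1375 = 75103.

75103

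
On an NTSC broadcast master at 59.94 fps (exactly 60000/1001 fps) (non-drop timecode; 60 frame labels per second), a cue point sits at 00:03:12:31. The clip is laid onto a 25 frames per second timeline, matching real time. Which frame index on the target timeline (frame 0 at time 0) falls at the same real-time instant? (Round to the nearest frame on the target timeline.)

frame 4818

Source frame index: (0×3600 + 3×60 + 12) × 60 + 31 = 11551.
Real time: 11551 / (60000/1001) = 11562551/60000 s.
Target frame: (11562551/60000) × (25) = 11562551/2400 ≈ 4817.730 → 4818.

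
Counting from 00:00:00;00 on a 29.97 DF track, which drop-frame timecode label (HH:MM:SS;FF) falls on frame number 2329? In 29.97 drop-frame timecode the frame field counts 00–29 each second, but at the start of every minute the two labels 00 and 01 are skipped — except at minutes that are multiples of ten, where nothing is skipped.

00:01:17;21

Each 10-minute DF block holds 10 × 60 × 30 − 9 × 2 = 17982 frames. 2329 ÷ 17982 → 0 full blocks, remainder 2329.
Within the partial block the first minute is 1800 frames and each further minute 1798, so 1 further minute boundary passed. Total skipped labels = 18 × 0 + 2 × 1 = 2.
Non-drop label index = 2329 + 2 = 2331; at 30 labels/s that is 00:01:17:21, i.e. DF 00:01:17;21.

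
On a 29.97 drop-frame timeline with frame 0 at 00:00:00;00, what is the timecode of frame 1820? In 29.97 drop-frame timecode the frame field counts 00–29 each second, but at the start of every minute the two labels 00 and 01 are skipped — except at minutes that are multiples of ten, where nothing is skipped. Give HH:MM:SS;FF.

00:01:00;22

Ten DF minutes hold 17982 frames, so frame 1820 lies in block 0 (frames 0–17981) with 1820 frames into that block.
The block's first minute is 1800 frames and the rest 1798 each; 1820 frames reaches minute 1, so 0 × 18 + 1 × 2 = 2 labels have been skipped so far.
Adding those back, label number 1820 + 2 = 1822 at 30 labels/s is 60 s + 22 f = 0 h 1 min 0 s frame 22, i.e. 00:01:00;22.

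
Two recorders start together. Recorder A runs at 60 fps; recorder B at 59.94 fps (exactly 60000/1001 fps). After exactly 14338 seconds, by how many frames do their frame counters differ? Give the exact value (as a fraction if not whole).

A emits 60 × 14338 = 860280 frames; B emits 60000/1001 × 14338 = 860280000/1001.
Difference = 860280/1001 frames (≈ 859.4206); B is behind A.

860280/1001 frames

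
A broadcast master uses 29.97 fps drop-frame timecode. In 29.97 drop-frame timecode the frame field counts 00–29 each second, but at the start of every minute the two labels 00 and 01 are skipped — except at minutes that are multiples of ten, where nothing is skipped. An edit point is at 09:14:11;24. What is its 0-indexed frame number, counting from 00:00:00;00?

As if non-drop at 30 labels/s: (9 × 3600 + 14 × 60 + 11) × 30 + 24 = 997554.
Minute boundaries passed: 554; those not divisible by 10: 554 − 55 = 499; dropped labels = 2 × 499 = 998.
Actual frame index = 997554 − 998 = 996556.

996556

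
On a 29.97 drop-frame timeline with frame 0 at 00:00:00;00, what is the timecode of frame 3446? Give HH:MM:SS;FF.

Ten DF minutes hold 17982 frames, so frame 3446 lies in block 0 (frames 0–17981) with 3446 frames into that block.
The block's first minute is 1800 frames and the rest 1798 each; 3446 frames reaches minute 1, so 0 × 18 + 1 × 2 = 2 labels have been skipped so far.
Adding those back, label number 3446 + 2 = 3448 at 30 labels/s is 114 s + 28 f = 0 h 1 min 54 s frame 28, i.e. 00:01:54;28.

00:01:54;28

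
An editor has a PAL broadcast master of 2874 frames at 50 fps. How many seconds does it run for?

57.48 seconds

Running time = 2874 / (50) = 57.48 s.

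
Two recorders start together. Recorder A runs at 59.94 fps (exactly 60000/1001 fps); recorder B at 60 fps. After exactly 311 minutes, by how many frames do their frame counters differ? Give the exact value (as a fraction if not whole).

1119600/1001 frames

311 min = 18660 s.
A emits 60000/1001 × 18660 = 1119600000/1001 frames; B emits 60 × 18660 = 1119600.
Difference = 1119600/1001 frames (≈ 1118.4815); B is ahead of A.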